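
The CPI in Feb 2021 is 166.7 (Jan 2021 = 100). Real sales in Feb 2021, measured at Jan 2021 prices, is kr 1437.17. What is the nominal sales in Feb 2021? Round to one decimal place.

Nominal = Real × (Index/100) = 1437.17 × (166.7/100)
        = 1437.17 × 1.667 = 2395.7624

2395.8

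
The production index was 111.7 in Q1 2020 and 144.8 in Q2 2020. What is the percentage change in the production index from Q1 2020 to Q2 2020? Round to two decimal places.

Change = (144.8 − 111.7) / 111.7 × 100
       = 33.1 / 111.7 × 100 = 29.6329%

29.63%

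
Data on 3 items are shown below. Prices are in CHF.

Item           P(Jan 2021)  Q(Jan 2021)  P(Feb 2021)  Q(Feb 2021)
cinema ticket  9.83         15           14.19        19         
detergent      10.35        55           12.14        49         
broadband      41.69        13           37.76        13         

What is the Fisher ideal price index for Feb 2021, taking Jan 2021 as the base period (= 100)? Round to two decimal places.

Laspeyres component (base-period weights):
ΣP(Feb 2021)Q(Jan 2021) = 14.19×15 + 12.14×55 + 37.76×13 = 212.85 + 667.7 + 490.88 = 1371.43
ΣP(Jan 2021)Q(Jan 2021) = 9.83×15 + 10.35×55 + 41.69×13 = 147.45 + 569.25 + 541.97 = 1258.67
L = 1371.43 / 1258.67 × 100 = 108.9587
Paasche component (current-period weights):
ΣP(Feb 2021)Q(Feb 2021) = 14.19×19 + 12.14×49 + 37.76×13 = 269.61 + 594.86 + 490.88 = 1355.35
ΣP(Jan 2021)Q(Feb 2021) = 9.83×19 + 10.35×49 + 41.69×13 = 186.77 + 507.15 + 541.97 = 1235.89
P = 1355.35 / 1235.89 × 100 = 109.6659
Fisher = √(L × P) = √(108.9587 × 109.6659) = 109.3117

109.31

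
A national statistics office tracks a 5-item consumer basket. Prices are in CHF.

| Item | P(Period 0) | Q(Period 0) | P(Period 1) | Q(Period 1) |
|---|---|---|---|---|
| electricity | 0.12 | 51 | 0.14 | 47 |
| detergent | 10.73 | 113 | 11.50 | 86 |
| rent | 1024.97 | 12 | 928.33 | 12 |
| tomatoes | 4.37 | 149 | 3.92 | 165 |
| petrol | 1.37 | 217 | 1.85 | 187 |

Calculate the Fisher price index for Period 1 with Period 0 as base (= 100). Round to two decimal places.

Laspeyres component (base-period weights):
ΣP(Period 1)Q(Period 0) = 0.14×51 + 11.50×113 + 928.33×12 + 3.92×149 + 1.85×217 = 7.14 + 1299.5 + 11139.96 + 584.08 + 401.45 = 13432.13
ΣP(Period 0)Q(Period 0) = 0.12×51 + 10.73×113 + 1024.97×12 + 4.37×149 + 1.37×217 = 6.12 + 1212.49 + 12299.64 + 651.13 + 297.29 = 14466.67
L = 13432.13 / 14466.67 × 100 = 92.8488
Paasche component (current-period weights):
ΣP(Period 1)Q(Period 1) = 0.14×47 + 11.50×86 + 928.33×12 + 3.92×165 + 1.85×187 = 6.58 + 989 + 11139.96 + 646.8 + 345.95 = 13128.29
ΣP(Period 0)Q(Period 1) = 0.12×47 + 10.73×86 + 1024.97×12 + 4.37×165 + 1.37×187 = 5.64 + 922.78 + 12299.64 + 721.05 + 256.19 = 14205.3
P = 13128.29 / 14205.3 × 100 = 92.4183
Fisher = √(L × P) = √(92.8488 × 92.4183) = 92.6333

92.63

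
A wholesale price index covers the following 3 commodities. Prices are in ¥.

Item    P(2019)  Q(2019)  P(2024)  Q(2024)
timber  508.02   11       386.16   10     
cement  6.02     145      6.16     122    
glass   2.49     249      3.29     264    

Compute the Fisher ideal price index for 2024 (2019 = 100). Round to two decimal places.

Laspeyres component (base-period weights):
ΣP(2024)Q(2019) = 386.16×11 + 6.16×145 + 3.29×249 = 4247.76 + 893.2 + 819.21 = 5960.17
ΣP(2019)Q(2019) = 508.02×11 + 6.02×145 + 2.49×249 = 5588.22 + 872.9 + 620.01 = 7081.13
L = 5960.17 / 7081.13 × 100 = 84.1698
Paasche component (current-period weights):
ΣP(2024)Q(2024) = 386.16×10 + 6.16×122 + 3.29×264 = 3861.6 + 751.52 + 868.56 = 5481.68
ΣP(2019)Q(2024) = 508.02×10 + 6.02×122 + 2.49×264 = 5080.2 + 734.44 + 657.36 = 6472
P = 5481.68 / 6472 × 100 = 84.6984
Fisher = √(L × P) = √(84.1698 × 84.6984) = 84.4337

84.43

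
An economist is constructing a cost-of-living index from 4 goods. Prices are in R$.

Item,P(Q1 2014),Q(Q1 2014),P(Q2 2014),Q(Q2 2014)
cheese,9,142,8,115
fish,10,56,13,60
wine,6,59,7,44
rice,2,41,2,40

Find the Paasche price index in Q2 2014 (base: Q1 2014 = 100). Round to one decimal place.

105.5

Paasche price index uses current-period quantities as weights.
ΣP(Q2 2014)·Q(Q2 2014) = 8×115 + 13×60 + 7×44 + 2×40 = 920 + 780 + 308 + 80 = 2088
ΣP(Q1 2014)·Q(Q2 2014) = 9×115 + 10×60 + 6×44 + 2×40 = 1035 + 600 + 264 + 80 = 1979
Index = 2088 / 1979 × 100 = 105.5078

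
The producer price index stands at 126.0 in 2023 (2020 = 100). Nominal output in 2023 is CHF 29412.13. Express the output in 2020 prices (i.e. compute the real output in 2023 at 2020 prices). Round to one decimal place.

Real = Nominal ÷ (Index/100) = 29412.13 ÷ (126.0/100)
     = 29412.13 ÷ 1.260 = 23342.9603

23343.0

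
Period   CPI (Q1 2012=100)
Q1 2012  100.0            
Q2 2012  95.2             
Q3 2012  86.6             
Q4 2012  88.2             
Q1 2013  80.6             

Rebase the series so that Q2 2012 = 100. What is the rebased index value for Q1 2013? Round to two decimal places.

84.66

Rebased(Q1 2013) = 80.6 / 95.2 × 100 = 84.6639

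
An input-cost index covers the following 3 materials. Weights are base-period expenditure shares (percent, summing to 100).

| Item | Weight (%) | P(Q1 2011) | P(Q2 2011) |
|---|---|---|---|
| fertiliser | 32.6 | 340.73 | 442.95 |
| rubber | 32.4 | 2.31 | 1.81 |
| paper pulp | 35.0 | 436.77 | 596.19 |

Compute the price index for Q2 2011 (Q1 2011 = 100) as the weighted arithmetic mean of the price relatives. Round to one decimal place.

115.5

fertiliser: 32.6 × (442.95/340.73) = 32.6 × 1.300003 = 42.3801
rubber: 32.4 × (1.81/2.31) = 32.4 × 0.783550 = 25.3870
paper pulp: 35.0 × (596.19/436.77) = 35.0 × 1.364998 = 47.7749
Index = Σ wᵢ·(p₁ᵢ/p₀ᵢ) = 42.3801 + 25.3870 + 47.7749 = 115.5420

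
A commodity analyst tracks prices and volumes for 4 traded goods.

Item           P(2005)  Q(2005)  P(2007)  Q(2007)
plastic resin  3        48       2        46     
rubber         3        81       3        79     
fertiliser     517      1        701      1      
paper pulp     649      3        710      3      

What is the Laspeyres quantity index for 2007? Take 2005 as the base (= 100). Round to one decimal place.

99.6

Laspeyres quantity index uses base-period prices as weights.
ΣP(2005)·Q(2007) = 3×46 + 3×79 + 517×1 + 649×3 = 138 + 237 + 517 + 1947 = 2839
ΣP(2005)·Q(2005) = 3×48 + 3×81 + 517×1 + 649×3 = 144 + 243 + 517 + 1947 = 2851
Index = 2839 / 2851 × 100 = 99.5791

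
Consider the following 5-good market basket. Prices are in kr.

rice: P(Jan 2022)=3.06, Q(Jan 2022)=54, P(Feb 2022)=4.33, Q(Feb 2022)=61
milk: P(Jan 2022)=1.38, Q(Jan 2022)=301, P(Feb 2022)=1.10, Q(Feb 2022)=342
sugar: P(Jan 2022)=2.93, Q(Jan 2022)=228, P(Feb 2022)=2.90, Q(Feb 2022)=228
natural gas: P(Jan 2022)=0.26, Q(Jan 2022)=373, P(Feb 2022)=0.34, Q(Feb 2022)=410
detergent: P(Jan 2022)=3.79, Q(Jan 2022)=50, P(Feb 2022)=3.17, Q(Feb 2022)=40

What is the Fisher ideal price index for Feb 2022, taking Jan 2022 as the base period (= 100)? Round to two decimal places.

Laspeyres component (base-period weights):
ΣP(Feb 2022)Q(Jan 2022) = 4.33×54 + 1.10×301 + 2.90×228 + 0.34×373 + 3.17×50 = 233.82 + 331.1 + 661.2 + 126.82 + 158.5 = 1511.44
ΣP(Jan 2022)Q(Jan 2022) = 3.06×54 + 1.38×301 + 2.93×228 + 0.26×373 + 3.79×50 = 165.24 + 415.38 + 668.04 + 96.98 + 189.5 = 1535.14
L = 1511.44 / 1535.14 × 100 = 98.4562
Paasche component (current-period weights):
ΣP(Feb 2022)Q(Feb 2022) = 4.33×61 + 1.10×342 + 2.90×228 + 0.34×410 + 3.17×40 = 264.13 + 376.2 + 661.2 + 139.4 + 126.8 = 1567.73
ΣP(Jan 2022)Q(Feb 2022) = 3.06×61 + 1.38×342 + 2.93×228 + 0.26×410 + 3.79×40 = 186.66 + 471.96 + 668.04 + 106.6 + 151.6 = 1584.86
P = 1567.73 / 1584.86 × 100 = 98.9191
Fisher = √(L × P) = √(98.4562 × 98.9191) = 98.6874

98.69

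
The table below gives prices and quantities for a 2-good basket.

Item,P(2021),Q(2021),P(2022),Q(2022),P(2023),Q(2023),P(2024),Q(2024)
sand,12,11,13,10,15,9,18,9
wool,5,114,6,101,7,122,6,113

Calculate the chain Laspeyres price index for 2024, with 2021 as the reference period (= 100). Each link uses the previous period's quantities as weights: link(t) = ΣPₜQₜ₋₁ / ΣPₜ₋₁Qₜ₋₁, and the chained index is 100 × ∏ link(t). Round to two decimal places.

124.00

Link 2021→2022:
ΣP(2022)Q(2021) = 13×11 + 6×114 = 143 + 684 = 827
ΣP(2021)Q(2021) = 12×11 + 5×114 = 132 + 570 = 702
link = 827/702 = 1.178063
Link 2022→2023:
ΣP(2023)Q(2022) = 15×10 + 7×101 = 150 + 707 = 857
ΣP(2022)Q(2022) = 13×10 + 6×101 = 130 + 606 = 736
link = 857/736 = 1.164402
Link 2023→2024:
ΣP(2024)Q(2023) = 18×9 + 6×122 = 162 + 732 = 894
ΣP(2023)Q(2023) = 15×9 + 7×122 = 135 + 854 = 989
link = 894/989 = 0.903943
Chained index = 100 × 1.178063 × 1.164402 × 0.903943 = 123.9974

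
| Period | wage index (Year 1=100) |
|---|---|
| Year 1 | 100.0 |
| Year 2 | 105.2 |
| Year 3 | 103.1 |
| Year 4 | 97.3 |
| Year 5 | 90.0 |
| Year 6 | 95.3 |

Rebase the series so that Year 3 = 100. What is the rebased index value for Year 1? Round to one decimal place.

Rebased(Year 1) = 100.0 / 103.1 × 100 = 96.9932

97.0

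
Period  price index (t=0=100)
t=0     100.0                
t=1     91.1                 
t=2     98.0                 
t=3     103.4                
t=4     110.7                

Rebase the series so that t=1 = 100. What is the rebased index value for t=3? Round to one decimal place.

113.5

Rebased(t=3) = 103.4 / 91.1 × 100 = 113.5016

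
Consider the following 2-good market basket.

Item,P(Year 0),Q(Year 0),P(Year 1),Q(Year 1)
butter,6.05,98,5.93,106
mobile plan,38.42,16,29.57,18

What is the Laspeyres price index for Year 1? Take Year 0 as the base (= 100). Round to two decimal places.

87.30

Laspeyres price index uses base-period quantities as weights.
ΣP(Year 1)·Q(Year 0) = 5.93×98 + 29.57×16 = 581.14 + 473.12 = 1054.26
ΣP(Year 0)·Q(Year 0) = 6.05×98 + 38.42×16 = 592.9 + 614.72 = 1207.62
Index = 1054.26 / 1207.62 × 100 = 87.3006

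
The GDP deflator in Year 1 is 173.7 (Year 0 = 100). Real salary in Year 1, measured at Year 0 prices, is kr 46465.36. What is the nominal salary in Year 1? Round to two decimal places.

80710.33

Nominal = Real × (Index/100) = 46465.36 × (173.7/100)
        = 46465.36 × 1.737 = 80710.3303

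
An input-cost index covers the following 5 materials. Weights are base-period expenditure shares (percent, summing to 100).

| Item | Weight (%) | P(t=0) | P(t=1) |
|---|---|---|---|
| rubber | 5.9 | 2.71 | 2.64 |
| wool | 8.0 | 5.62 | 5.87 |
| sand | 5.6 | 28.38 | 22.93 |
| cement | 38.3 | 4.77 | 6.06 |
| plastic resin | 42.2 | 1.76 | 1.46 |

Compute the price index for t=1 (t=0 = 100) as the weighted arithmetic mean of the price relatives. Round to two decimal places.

102.29

rubber: 5.9 × (2.64/2.71) = 5.9 × 0.974170 = 5.7476
wool: 8.0 × (5.87/5.62) = 8.0 × 1.044484 = 8.3559
sand: 5.6 × (22.93/28.38) = 5.6 × 0.807963 = 4.5246
cement: 38.3 × (6.06/4.77) = 38.3 × 1.270440 = 48.6579
plastic resin: 42.2 × (1.46/1.76) = 42.2 × 0.829545 = 35.0068
Index = Σ wᵢ·(p₁ᵢ/p₀ᵢ) = 5.7476 + 8.3559 + 4.5246 + 48.6579 + 35.0068 = 102.2927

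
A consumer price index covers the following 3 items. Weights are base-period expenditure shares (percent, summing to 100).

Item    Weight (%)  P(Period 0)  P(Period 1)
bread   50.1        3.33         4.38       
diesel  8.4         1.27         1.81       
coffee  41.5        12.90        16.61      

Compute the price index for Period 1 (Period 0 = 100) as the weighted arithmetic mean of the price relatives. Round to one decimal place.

131.3

bread: 50.1 × (4.38/3.33) = 50.1 × 1.315315 = 65.8973
diesel: 8.4 × (1.81/1.27) = 8.4 × 1.425197 = 11.9717
coffee: 41.5 × (16.61/12.90) = 41.5 × 1.287597 = 53.4353
Index = Σ wᵢ·(p₁ᵢ/p₀ᵢ) = 65.8973 + 11.9717 + 53.4353 = 131.3042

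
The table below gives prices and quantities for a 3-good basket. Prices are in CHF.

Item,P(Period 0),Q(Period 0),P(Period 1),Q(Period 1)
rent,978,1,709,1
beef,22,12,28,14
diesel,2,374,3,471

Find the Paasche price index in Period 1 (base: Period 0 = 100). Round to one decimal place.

Paasche price index uses current-period quantities as weights.
ΣP(Period 1)·Q(Period 1) = 709×1 + 28×14 + 3×471 = 709 + 392 + 1413 = 2514
ΣP(Period 0)·Q(Period 1) = 978×1 + 22×14 + 2×471 = 978 + 308 + 942 = 2228
Index = 2514 / 2228 × 100 = 112.8366

112.8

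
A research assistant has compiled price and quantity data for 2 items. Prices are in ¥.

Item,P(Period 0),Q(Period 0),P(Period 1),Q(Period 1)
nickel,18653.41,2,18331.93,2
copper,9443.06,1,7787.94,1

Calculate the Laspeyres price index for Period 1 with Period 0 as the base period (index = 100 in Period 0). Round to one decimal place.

Laspeyres price index uses base-period quantities as weights.
ΣP(Period 1)·Q(Period 0) = 18331.93×2 + 7787.94×1 = 36663.86 + 7787.94 = 44451.8
ΣP(Period 0)·Q(Period 0) = 18653.41×2 + 9443.06×1 = 37306.82 + 9443.06 = 46749.88
Index = 44451.8 / 46749.88 × 100 = 95.0843

95.1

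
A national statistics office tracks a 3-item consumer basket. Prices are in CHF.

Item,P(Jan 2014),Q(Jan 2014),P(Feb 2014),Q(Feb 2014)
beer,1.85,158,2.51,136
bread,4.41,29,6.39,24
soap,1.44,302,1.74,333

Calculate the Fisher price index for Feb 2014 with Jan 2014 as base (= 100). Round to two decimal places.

Laspeyres component (base-period weights):
ΣP(Feb 2014)Q(Jan 2014) = 2.51×158 + 6.39×29 + 1.74×302 = 396.58 + 185.31 + 525.48 = 1107.37
ΣP(Jan 2014)Q(Jan 2014) = 1.85×158 + 4.41×29 + 1.44×302 = 292.3 + 127.89 + 434.88 = 855.07
L = 1107.37 / 855.07 × 100 = 129.5064
Paasche component (current-period weights):
ΣP(Feb 2014)Q(Feb 2014) = 2.51×136 + 6.39×24 + 1.74×333 = 341.36 + 153.36 + 579.42 = 1074.14
ΣP(Jan 2014)Q(Feb 2014) = 1.85×136 + 4.41×24 + 1.44×333 = 251.6 + 105.84 + 479.52 = 836.96
P = 1074.14 / 836.96 × 100 = 128.3383
Fisher = √(L × P) = √(129.5064 × 128.3383) = 128.9210

128.92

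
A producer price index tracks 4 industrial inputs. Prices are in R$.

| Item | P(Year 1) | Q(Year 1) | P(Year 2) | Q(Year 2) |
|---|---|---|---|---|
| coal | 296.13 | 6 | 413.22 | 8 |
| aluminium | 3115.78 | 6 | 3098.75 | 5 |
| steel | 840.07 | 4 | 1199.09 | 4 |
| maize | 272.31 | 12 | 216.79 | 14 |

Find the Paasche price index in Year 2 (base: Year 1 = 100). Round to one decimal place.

Paasche price index uses current-period quantities as weights.
ΣP(Year 2)·Q(Year 2) = 413.22×8 + 3098.75×5 + 1199.09×4 + 216.79×14 = 3305.76 + 15493.75 + 4796.36 + 3035.06 = 26630.93
ΣP(Year 1)·Q(Year 2) = 296.13×8 + 3115.78×5 + 840.07×4 + 272.31×14 = 2369.04 + 15578.9 + 3360.28 + 3812.34 = 25120.56
Index = 26630.93 / 25120.56 × 100 = 106.0125

106.0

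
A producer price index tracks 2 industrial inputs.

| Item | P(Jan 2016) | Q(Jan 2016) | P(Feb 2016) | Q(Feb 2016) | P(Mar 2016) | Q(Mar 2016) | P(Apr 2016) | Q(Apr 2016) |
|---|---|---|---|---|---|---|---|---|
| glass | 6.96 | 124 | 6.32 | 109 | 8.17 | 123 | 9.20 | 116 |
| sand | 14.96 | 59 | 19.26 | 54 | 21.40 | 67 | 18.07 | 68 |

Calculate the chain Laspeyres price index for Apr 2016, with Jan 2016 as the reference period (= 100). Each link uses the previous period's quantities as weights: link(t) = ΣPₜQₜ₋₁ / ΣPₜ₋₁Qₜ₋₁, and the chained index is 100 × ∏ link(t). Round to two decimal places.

Link Jan 2016→Feb 2016:
ΣP(Feb 2016)Q(Jan 2016) = 6.32×124 + 19.26×59 = 783.68 + 1136.34 = 1920.02
ΣP(Jan 2016)Q(Jan 2016) = 6.96×124 + 14.96×59 = 863.04 + 882.64 = 1745.68
link = 1920.02/1745.68 = 1.099869
Link Feb 2016→Mar 2016:
ΣP(Mar 2016)Q(Feb 2016) = 8.17×109 + 21.40×54 = 890.53 + 1155.6 = 2046.13
ΣP(Feb 2016)Q(Feb 2016) = 6.32×109 + 19.26×54 = 688.88 + 1040.04 = 1728.92
link = 2046.13/1728.92 = 1.183473
Link Mar 2016→Apr 2016:
ΣP(Apr 2016)Q(Mar 2016) = 9.20×123 + 18.07×67 = 1131.6 + 1210.69 = 2342.29
ΣP(Mar 2016)Q(Mar 2016) = 8.17×123 + 21.40×67 = 1004.91 + 1433.8 = 2438.71
link = 2342.29/2438.71 = 0.960463
Chained index = 100 × 1.099869 × 1.183473 × 0.960463 = 125.0201

125.02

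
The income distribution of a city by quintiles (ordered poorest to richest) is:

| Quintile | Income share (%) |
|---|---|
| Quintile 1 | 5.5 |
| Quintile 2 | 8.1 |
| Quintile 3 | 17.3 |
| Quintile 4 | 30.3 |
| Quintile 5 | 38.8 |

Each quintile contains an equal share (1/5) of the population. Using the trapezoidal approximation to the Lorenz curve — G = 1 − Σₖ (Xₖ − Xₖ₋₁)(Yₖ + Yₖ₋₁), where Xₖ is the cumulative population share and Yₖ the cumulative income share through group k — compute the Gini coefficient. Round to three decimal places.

Cumulative income shares Yₖ: 0.0550, 0.1360, 0.3090, 0.6120, 1.0000
Σ (Xₖ−Xₖ₋₁)(Yₖ+Yₖ₋₁) = (1/5)(0.0550+0.0000) + (1/5)(0.1360+0.0550) + (1/5)(0.3090+0.1360) + (1/5)(0.6120+0.3090) + (1/5)(1.0000+0.6120)
  = 0.0110 + 0.0382 + 0.0890 + 0.1842 + 0.3224 = 0.6448
G = 1 − 0.6448 = 0.3552

0.355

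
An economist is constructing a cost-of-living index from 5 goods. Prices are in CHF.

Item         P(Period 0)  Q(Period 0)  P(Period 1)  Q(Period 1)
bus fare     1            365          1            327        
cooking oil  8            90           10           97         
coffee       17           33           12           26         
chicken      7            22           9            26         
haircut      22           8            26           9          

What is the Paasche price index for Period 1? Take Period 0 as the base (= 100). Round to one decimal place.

107.9

Paasche price index uses current-period quantities as weights.
ΣP(Period 1)·Q(Period 1) = 1×327 + 10×97 + 12×26 + 9×26 + 26×9 = 327 + 970 + 312 + 234 + 234 = 2077
ΣP(Period 0)·Q(Period 1) = 1×327 + 8×97 + 17×26 + 7×26 + 22×9 = 327 + 776 + 442 + 182 + 198 = 1925
Index = 2077 / 1925 × 100 = 107.8961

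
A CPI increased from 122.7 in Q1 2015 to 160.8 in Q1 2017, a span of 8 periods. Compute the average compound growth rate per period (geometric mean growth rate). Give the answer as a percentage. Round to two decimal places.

Growth factor = (160.8/122.7)^(1/8) = (1.310513)^(1/8) = 1.034380
Growth rate = 1.034380 − 1 = 0.034380 = 3.4380%

3.44%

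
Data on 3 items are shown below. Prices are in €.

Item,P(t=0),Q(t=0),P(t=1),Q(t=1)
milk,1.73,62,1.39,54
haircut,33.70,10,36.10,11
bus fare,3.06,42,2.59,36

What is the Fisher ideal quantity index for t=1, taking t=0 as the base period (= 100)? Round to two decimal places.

Laspeyres component (base-period weights):
ΣP(t=0)Q(t=1) = 1.73×54 + 33.70×11 + 3.06×36 = 93.42 + 370.7 + 110.16 = 574.28
ΣP(t=0)Q(t=0) = 1.73×62 + 33.70×10 + 3.06×42 = 107.26 + 337 + 128.52 = 572.78
L = 574.28 / 572.78 × 100 = 100.2619
Paasche component (current-period weights):
ΣP(t=1)Q(t=1) = 1.39×54 + 36.10×11 + 2.59×36 = 75.06 + 397.1 + 93.24 = 565.4
ΣP(t=1)Q(t=0) = 1.39×62 + 36.10×10 + 2.59×42 = 86.18 + 361 + 108.78 = 555.96
P = 565.4 / 555.96 × 100 = 101.6980
Fisher = √(L × P) = √(100.2619 × 101.6980) = 100.9774

100.98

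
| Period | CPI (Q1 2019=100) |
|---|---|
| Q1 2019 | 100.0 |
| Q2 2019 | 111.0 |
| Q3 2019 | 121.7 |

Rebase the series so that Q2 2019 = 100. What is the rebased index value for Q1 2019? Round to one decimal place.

Rebased(Q1 2019) = 100.0 / 111.0 × 100 = 90.0901

90.1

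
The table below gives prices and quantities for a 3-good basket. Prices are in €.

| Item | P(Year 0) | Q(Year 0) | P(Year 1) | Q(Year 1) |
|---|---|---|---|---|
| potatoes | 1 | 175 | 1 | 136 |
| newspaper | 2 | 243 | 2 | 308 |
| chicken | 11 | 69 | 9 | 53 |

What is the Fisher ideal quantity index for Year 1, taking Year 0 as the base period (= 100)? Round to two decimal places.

94.94

Laspeyres component (base-period weights):
ΣP(Year 0)Q(Year 1) = 1×136 + 2×308 + 11×53 = 136 + 616 + 583 = 1335
ΣP(Year 0)Q(Year 0) = 1×175 + 2×243 + 11×69 = 175 + 486 + 759 = 1420
L = 1335 / 1420 × 100 = 94.0141
Paasche component (current-period weights):
ΣP(Year 1)Q(Year 1) = 1×136 + 2×308 + 9×53 = 136 + 616 + 477 = 1229
ΣP(Year 1)Q(Year 0) = 1×175 + 2×243 + 9×69 = 175 + 486 + 621 = 1282
P = 1229 / 1282 × 100 = 95.8658
Fisher = √(L × P) = √(94.0141 × 95.8658) = 94.9354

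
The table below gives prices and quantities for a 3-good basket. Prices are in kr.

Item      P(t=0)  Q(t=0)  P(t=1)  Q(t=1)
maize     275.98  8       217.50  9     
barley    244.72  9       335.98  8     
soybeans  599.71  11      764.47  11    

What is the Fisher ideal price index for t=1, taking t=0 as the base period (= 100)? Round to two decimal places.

Laspeyres component (base-period weights):
ΣP(t=1)Q(t=0) = 217.50×8 + 335.98×9 + 764.47×11 = 1740 + 3023.82 + 8409.17 = 13172.99
ΣP(t=0)Q(t=0) = 275.98×8 + 244.72×9 + 599.71×11 = 2207.84 + 2202.48 + 6596.81 = 11007.13
L = 13172.99 / 11007.13 × 100 = 119.6769
Paasche component (current-period weights):
ΣP(t=1)Q(t=1) = 217.50×9 + 335.98×8 + 764.47×11 = 1957.5 + 2687.84 + 8409.17 = 13054.51
ΣP(t=0)Q(t=1) = 275.98×9 + 244.72×8 + 599.71×11 = 2483.82 + 1957.76 + 6596.81 = 11038.39
P = 13054.51 / 11038.39 × 100 = 118.2646
Fisher = √(L × P) = √(119.6769 × 118.2646) = 118.9687

118.97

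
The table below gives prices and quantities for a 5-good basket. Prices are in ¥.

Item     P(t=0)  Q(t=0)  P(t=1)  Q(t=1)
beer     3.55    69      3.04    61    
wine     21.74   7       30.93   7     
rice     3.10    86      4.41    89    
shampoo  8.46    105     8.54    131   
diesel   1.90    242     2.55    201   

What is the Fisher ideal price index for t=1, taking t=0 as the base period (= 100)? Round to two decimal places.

114.45

Laspeyres component (base-period weights):
ΣP(t=1)Q(t=0) = 3.04×69 + 30.93×7 + 4.41×86 + 8.54×105 + 2.55×242 = 209.76 + 216.51 + 379.26 + 896.7 + 617.1 = 2319.33
ΣP(t=0)Q(t=0) = 3.55×69 + 21.74×7 + 3.10×86 + 8.46×105 + 1.90×242 = 244.95 + 152.18 + 266.6 + 888.3 + 459.8 = 2011.83
L = 2319.33 / 2011.83 × 100 = 115.2846
Paasche component (current-period weights):
ΣP(t=1)Q(t=1) = 3.04×61 + 30.93×7 + 4.41×89 + 8.54×131 + 2.55×201 = 185.44 + 216.51 + 392.49 + 1118.74 + 512.55 = 2425.73
ΣP(t=0)Q(t=1) = 3.55×61 + 21.74×7 + 3.10×89 + 8.46×131 + 1.90×201 = 216.55 + 152.18 + 275.9 + 1108.26 + 381.9 = 2134.79
P = 2425.73 / 2134.79 × 100 = 113.6285
Fisher = √(L × P) = √(115.2846 × 113.6285) = 114.4536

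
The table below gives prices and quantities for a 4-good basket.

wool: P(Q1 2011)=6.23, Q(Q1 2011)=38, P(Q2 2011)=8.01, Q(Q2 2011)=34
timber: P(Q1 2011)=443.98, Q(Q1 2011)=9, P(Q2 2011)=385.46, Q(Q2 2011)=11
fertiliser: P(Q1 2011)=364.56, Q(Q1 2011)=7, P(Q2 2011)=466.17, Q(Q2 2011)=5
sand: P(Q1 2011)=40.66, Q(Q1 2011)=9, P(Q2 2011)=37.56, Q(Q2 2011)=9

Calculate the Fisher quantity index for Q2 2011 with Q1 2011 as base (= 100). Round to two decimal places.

99.60

Laspeyres component (base-period weights):
ΣP(Q1 2011)Q(Q2 2011) = 6.23×34 + 443.98×11 + 364.56×5 + 40.66×9 = 211.82 + 4883.78 + 1822.8 + 365.94 = 7284.34
ΣP(Q1 2011)Q(Q1 2011) = 6.23×38 + 443.98×9 + 364.56×7 + 40.66×9 = 236.74 + 3995.82 + 2551.92 + 365.94 = 7150.42
L = 7284.34 / 7150.42 × 100 = 101.8729
Paasche component (current-period weights):
ΣP(Q2 2011)Q(Q2 2011) = 8.01×34 + 385.46×11 + 466.17×5 + 37.56×9 = 272.34 + 4240.06 + 2330.85 + 338.04 = 7181.29
ΣP(Q2 2011)Q(Q1 2011) = 8.01×38 + 385.46×9 + 466.17×7 + 37.56×9 = 304.38 + 3469.14 + 3263.19 + 338.04 = 7374.75
P = 7181.29 / 7374.75 × 100 = 97.3767
Fisher = √(L × P) = √(101.8729 × 97.3767) = 99.5994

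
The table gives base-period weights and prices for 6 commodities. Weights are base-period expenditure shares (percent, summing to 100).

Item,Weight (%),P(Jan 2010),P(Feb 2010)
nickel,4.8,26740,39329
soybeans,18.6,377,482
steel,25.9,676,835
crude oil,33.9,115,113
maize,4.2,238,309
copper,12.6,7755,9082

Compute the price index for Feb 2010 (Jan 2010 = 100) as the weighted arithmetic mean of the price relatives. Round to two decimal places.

116.35

nickel: 4.8 × (39329/26740) = 4.8 × 1.470793 = 7.0598
soybeans: 18.6 × (482/377) = 18.6 × 1.278515 = 23.7804
steel: 25.9 × (835/676) = 25.9 × 1.235207 = 31.9919
crude oil: 33.9 × (113/115) = 33.9 × 0.982609 = 33.3104
maize: 4.2 × (309/238) = 4.2 × 1.298319 = 5.4529
copper: 12.6 × (9082/7755) = 12.6 × 1.171115 = 14.7561
Index = Σ wᵢ·(p₁ᵢ/p₀ᵢ) = 7.0598 + 23.7804 + 31.9919 + 33.3104 + 5.4529 + 14.7561 = 116.3515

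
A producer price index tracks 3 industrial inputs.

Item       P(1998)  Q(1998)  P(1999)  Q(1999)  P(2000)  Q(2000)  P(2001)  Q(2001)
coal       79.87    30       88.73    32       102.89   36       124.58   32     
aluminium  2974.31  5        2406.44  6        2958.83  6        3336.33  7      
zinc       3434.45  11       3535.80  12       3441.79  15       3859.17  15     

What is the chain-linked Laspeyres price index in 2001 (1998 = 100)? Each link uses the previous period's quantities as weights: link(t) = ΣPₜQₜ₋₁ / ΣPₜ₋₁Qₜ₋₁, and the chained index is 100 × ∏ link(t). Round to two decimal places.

114.60

Link 1998→1999:
ΣP(1999)Q(1998) = 88.73×30 + 2406.44×5 + 3535.80×11 = 2661.9 + 12032.2 + 38893.8 = 53587.9
ΣP(1998)Q(1998) = 79.87×30 + 2974.31×5 + 3434.45×11 = 2396.1 + 14871.55 + 37778.95 = 55046.6
link = 53587.9/55046.6 = 0.973501
Link 1999→2000:
ΣP(2000)Q(1999) = 102.89×32 + 2958.83×6 + 3441.79×12 = 3292.48 + 17752.98 + 41301.48 = 62346.94
ΣP(1999)Q(1999) = 88.73×32 + 2406.44×6 + 3535.80×12 = 2839.36 + 14438.64 + 42429.6 = 59707.6
link = 62346.94/59707.6 = 1.044204
Link 2000→2001:
ΣP(2001)Q(2000) = 124.58×36 + 3336.33×6 + 3859.17×15 = 4484.88 + 20017.98 + 57887.55 = 82390.41
ΣP(2000)Q(2000) = 102.89×36 + 2958.83×6 + 3441.79×15 = 3704.04 + 17752.98 + 51626.85 = 73083.87
link = 82390.41/73083.87 = 1.127341
Chained index = 100 × 0.973501 × 1.044204 × 1.127341 = 114.5980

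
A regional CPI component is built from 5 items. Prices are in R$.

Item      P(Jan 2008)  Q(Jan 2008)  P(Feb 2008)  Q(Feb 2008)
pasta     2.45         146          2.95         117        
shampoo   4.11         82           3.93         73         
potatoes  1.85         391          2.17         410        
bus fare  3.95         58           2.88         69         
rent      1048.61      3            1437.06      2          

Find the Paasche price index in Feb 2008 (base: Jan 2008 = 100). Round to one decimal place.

123.7

Paasche price index uses current-period quantities as weights.
ΣP(Feb 2008)·Q(Feb 2008) = 2.95×117 + 3.93×73 + 2.17×410 + 2.88×69 + 1437.06×2 = 345.15 + 286.89 + 889.7 + 198.72 + 2874.12 = 4594.58
ΣP(Jan 2008)·Q(Feb 2008) = 2.45×117 + 4.11×73 + 1.85×410 + 3.95×69 + 1048.61×2 = 286.65 + 300.03 + 758.5 + 272.55 + 2097.22 = 3714.95
Index = 4594.58 / 3714.95 × 100 = 123.6781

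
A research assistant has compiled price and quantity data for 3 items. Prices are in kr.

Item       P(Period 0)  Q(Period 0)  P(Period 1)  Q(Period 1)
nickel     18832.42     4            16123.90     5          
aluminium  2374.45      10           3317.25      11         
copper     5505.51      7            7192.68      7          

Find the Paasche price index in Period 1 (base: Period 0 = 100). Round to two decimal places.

105.44

Paasche price index uses current-period quantities as weights.
ΣP(Period 1)·Q(Period 1) = 16123.90×5 + 3317.25×11 + 7192.68×7 = 80619.5 + 36489.75 + 50348.76 = 167458.01
ΣP(Period 0)·Q(Period 1) = 18832.42×5 + 2374.45×11 + 5505.51×7 = 94162.1 + 26118.95 + 38538.57 = 158819.62
Index = 167458.01 / 158819.62 × 100 = 105.4391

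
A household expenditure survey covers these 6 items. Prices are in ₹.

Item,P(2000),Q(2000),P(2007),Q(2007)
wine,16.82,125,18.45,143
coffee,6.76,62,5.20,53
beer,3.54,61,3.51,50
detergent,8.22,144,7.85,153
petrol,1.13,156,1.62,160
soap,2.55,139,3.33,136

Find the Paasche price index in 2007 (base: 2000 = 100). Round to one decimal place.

Paasche price index uses current-period quantities as weights.
ΣP(2007)·Q(2007) = 18.45×143 + 5.20×53 + 3.51×50 + 7.85×153 + 1.62×160 + 3.33×136 = 2638.35 + 275.6 + 175.5 + 1201.05 + 259.2 + 452.88 = 5002.58
ΣP(2000)·Q(2007) = 16.82×143 + 6.76×53 + 3.54×50 + 8.22×153 + 1.13×160 + 2.55×136 = 2405.26 + 358.28 + 177 + 1257.66 + 180.8 + 346.8 = 4725.8
Index = 5002.58 / 4725.8 × 100 = 105.8568

105.9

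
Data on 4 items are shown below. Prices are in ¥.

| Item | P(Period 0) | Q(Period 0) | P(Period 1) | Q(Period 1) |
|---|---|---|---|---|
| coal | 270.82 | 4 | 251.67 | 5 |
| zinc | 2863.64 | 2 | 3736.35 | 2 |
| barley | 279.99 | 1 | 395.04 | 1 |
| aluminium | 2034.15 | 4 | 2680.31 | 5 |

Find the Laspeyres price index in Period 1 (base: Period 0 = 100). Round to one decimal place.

128.7

Laspeyres price index uses base-period quantities as weights.
ΣP(Period 1)·Q(Period 0) = 251.67×4 + 3736.35×2 + 395.04×1 + 2680.31×4 = 1006.68 + 7472.7 + 395.04 + 10721.24 = 19595.66
ΣP(Period 0)·Q(Period 0) = 270.82×4 + 2863.64×2 + 279.99×1 + 2034.15×4 = 1083.28 + 5727.28 + 279.99 + 8136.6 = 15227.15
Index = 19595.66 / 15227.15 × 100 = 128.6890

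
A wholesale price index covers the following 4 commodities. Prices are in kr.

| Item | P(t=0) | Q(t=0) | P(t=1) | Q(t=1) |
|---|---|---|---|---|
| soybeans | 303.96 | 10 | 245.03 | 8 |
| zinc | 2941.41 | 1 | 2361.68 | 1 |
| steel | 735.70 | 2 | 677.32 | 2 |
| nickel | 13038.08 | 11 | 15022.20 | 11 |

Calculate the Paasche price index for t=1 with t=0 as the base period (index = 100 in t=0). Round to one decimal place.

Paasche price index uses current-period quantities as weights.
ΣP(t=1)·Q(t=1) = 245.03×8 + 2361.68×1 + 677.32×2 + 15022.20×11 = 1960.24 + 2361.68 + 1354.64 + 165244.2 = 170920.76
ΣP(t=0)·Q(t=1) = 303.96×8 + 2941.41×1 + 735.70×2 + 13038.08×11 = 2431.68 + 2941.41 + 1471.4 + 143418.88 = 150263.37
Index = 170920.76 / 150263.37 × 100 = 113.7475

113.7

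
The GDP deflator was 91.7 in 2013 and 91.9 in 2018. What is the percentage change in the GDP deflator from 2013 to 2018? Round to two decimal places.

0.22%

Change = (91.9 − 91.7) / 91.7 × 100
       = 0.2 / 91.7 × 100 = 0.2181%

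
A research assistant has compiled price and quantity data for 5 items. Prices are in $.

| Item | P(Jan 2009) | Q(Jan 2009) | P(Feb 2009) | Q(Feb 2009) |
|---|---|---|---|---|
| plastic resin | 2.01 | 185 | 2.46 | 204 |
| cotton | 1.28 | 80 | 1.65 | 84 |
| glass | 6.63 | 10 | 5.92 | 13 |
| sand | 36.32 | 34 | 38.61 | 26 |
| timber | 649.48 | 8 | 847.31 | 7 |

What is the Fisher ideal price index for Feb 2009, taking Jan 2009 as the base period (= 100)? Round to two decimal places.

Laspeyres component (base-period weights):
ΣP(Feb 2009)Q(Jan 2009) = 2.46×185 + 1.65×80 + 5.92×10 + 38.61×34 + 847.31×8 = 455.1 + 132 + 59.2 + 1312.74 + 6778.48 = 8737.52
ΣP(Jan 2009)Q(Jan 2009) = 2.01×185 + 1.28×80 + 6.63×10 + 36.32×34 + 649.48×8 = 371.85 + 102.4 + 66.3 + 1234.88 + 5195.84 = 6971.27
L = 8737.52 / 6971.27 × 100 = 125.3361
Paasche component (current-period weights):
ΣP(Feb 2009)Q(Feb 2009) = 2.46×204 + 1.65×84 + 5.92×13 + 38.61×26 + 847.31×7 = 501.84 + 138.6 + 76.96 + 1003.86 + 5931.17 = 7652.43
ΣP(Jan 2009)Q(Feb 2009) = 2.01×204 + 1.28×84 + 6.63×13 + 36.32×26 + 649.48×7 = 410.04 + 107.52 + 86.19 + 944.32 + 4546.36 = 6094.43
P = 7652.43 / 6094.43 × 100 = 125.5643
Fisher = √(L × P) = √(125.3361 × 125.5643) = 125.4502

125.45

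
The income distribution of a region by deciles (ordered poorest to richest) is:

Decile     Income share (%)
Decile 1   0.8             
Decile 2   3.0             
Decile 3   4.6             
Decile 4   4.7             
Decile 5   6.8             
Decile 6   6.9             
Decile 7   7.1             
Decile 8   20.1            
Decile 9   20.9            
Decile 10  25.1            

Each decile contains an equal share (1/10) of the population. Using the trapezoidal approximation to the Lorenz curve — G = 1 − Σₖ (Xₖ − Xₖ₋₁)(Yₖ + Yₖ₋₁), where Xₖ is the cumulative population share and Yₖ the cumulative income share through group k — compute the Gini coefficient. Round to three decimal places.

Cumulative income shares Yₖ: 0.0080, 0.0380, 0.0840, 0.1310, 0.1990, 0.2680, 0.3390, 0.5400, 0.7490, 1.0000
Σ (Xₖ−Xₖ₋₁)(Yₖ+Yₖ₋₁) = (1/10)(0.0080+0.0000) + (1/10)(0.0380+0.0080) + (1/10)(0.0840+0.0380) + (1/10)(0.1310+0.0840) + (1/10)(0.1990+0.1310) + (1/10)(0.2680+0.1990) + (1/10)(0.3390+0.2680) + (1/10)(0.5400+0.3390) + (1/10)(0.7490+0.5400) + (1/10)(1.0000+0.7490)
  = 0.0008 + 0.0046 + 0.0122 + 0.0215 + 0.0330 + 0.0467 + 0.0607 + 0.0879 + 0.1289 + 0.1749 = 0.5712
G = 1 − 0.5712 = 0.4288

0.429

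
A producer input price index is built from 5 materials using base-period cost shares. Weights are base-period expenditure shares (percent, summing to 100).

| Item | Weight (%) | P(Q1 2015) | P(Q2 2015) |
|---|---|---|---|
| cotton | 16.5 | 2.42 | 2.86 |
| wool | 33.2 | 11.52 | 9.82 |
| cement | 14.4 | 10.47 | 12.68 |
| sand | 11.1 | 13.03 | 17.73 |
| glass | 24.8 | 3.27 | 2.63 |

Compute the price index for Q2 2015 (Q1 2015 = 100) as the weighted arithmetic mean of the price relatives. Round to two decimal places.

cotton: 16.5 × (2.86/2.42) = 16.5 × 1.181818 = 19.5000
wool: 33.2 × (9.82/11.52) = 33.2 × 0.852431 = 28.3007
cement: 14.4 × (12.68/10.47) = 14.4 × 1.211079 = 17.4395
sand: 11.1 × (17.73/13.03) = 11.1 × 1.360706 = 15.1038
glass: 24.8 × (2.63/3.27) = 24.8 × 0.804281 = 19.9462
Index = Σ wᵢ·(p₁ᵢ/p₀ᵢ) = 19.5000 + 28.3007 + 17.4395 + 15.1038 + 19.9462 = 100.2903

100.29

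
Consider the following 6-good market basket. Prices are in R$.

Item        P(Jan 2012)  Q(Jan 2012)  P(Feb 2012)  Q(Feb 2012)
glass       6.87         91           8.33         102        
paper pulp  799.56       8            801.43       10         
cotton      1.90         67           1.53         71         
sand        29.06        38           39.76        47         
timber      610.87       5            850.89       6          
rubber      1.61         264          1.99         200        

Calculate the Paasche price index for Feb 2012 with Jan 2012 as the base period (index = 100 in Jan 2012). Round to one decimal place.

115.2

Paasche price index uses current-period quantities as weights.
ΣP(Feb 2012)·Q(Feb 2012) = 8.33×102 + 801.43×10 + 1.53×71 + 39.76×47 + 850.89×6 + 1.99×200 = 849.66 + 8014.3 + 108.63 + 1868.72 + 5105.34 + 398 = 16344.65
ΣP(Jan 2012)·Q(Feb 2012) = 6.87×102 + 799.56×10 + 1.90×71 + 29.06×47 + 610.87×6 + 1.61×200 = 700.74 + 7995.6 + 134.9 + 1365.82 + 3665.22 + 322 = 14184.28
Index = 16344.65 / 14184.28 × 100 = 115.2307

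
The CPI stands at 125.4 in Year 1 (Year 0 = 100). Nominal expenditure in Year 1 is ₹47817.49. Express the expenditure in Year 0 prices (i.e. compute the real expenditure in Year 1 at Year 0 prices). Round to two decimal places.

Real = Nominal ÷ (Index/100) = 47817.49 ÷ (125.4/100)
     = 47817.49 ÷ 1.254 = 38131.9697

38131.97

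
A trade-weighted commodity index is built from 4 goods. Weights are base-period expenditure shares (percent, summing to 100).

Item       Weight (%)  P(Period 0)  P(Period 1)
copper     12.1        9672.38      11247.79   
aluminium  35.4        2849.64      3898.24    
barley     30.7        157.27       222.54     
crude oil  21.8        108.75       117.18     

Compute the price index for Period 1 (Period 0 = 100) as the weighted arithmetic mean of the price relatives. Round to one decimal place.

129.4

copper: 12.1 × (11247.79/9672.38) = 12.1 × 1.162877 = 14.0708
aluminium: 35.4 × (3898.24/2849.64) = 35.4 × 1.367976 = 48.4264
barley: 30.7 × (222.54/157.27) = 30.7 × 1.415019 = 43.4411
crude oil: 21.8 × (117.18/108.75) = 21.8 × 1.077517 = 23.4899
Index = Σ wᵢ·(p₁ᵢ/p₀ᵢ) = 14.0708 + 48.4264 + 43.4411 + 23.4899 = 129.4281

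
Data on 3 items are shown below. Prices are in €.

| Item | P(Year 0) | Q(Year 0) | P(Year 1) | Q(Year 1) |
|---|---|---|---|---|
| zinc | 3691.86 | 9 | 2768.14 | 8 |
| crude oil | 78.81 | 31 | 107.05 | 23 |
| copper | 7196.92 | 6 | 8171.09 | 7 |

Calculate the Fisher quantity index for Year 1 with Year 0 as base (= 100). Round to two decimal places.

Laspeyres component (base-period weights):
ΣP(Year 0)Q(Year 1) = 3691.86×8 + 78.81×23 + 7196.92×7 = 29534.88 + 1812.63 + 50378.44 = 81725.95
ΣP(Year 0)Q(Year 0) = 3691.86×9 + 78.81×31 + 7196.92×6 = 33226.74 + 2443.11 + 43181.52 = 78851.37
L = 81725.95 / 78851.37 × 100 = 103.6456
Paasche component (current-period weights):
ΣP(Year 1)Q(Year 1) = 2768.14×8 + 107.05×23 + 8171.09×7 = 22145.12 + 2462.15 + 57197.63 = 81804.9
ΣP(Year 1)Q(Year 0) = 2768.14×9 + 107.05×31 + 8171.09×6 = 24913.26 + 3318.55 + 49026.54 = 77258.35
P = 81804.9 / 77258.35 × 100 = 105.8849
Fisher = √(L × P) = √(103.6456 × 105.8849) = 104.7592

104.76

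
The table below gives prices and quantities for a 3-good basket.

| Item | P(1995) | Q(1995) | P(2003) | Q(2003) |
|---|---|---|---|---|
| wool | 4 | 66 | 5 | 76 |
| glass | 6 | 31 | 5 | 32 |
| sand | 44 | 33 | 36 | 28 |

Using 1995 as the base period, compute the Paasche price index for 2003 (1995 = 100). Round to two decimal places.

Paasche price index uses current-period quantities as weights.
ΣP(2003)·Q(2003) = 5×76 + 5×32 + 36×28 = 380 + 160 + 1008 = 1548
ΣP(1995)·Q(2003) = 4×76 + 6×32 + 44×28 = 304 + 192 + 1232 = 1728
Index = 1548 / 1728 × 100 = 89.5833

89.58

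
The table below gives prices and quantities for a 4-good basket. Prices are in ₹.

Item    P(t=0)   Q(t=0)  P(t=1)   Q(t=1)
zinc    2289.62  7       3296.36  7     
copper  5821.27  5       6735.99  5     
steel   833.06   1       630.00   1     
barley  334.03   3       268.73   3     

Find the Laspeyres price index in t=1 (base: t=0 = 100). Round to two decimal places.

123.89

Laspeyres price index uses base-period quantities as weights.
ΣP(t=1)·Q(t=0) = 3296.36×7 + 6735.99×5 + 630.00×1 + 268.73×3 = 23074.52 + 33679.95 + 630 + 806.19 = 58190.66
ΣP(t=0)·Q(t=0) = 2289.62×7 + 5821.27×5 + 833.06×1 + 334.03×3 = 16027.34 + 29106.35 + 833.06 + 1002.09 = 46968.84
Index = 58190.66 / 46968.84 × 100 = 123.8921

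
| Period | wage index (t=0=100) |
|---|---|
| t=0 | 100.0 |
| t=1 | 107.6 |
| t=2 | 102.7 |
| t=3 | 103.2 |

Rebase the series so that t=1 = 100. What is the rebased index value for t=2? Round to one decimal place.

Rebased(t=2) = 102.7 / 107.6 × 100 = 95.4461

95.4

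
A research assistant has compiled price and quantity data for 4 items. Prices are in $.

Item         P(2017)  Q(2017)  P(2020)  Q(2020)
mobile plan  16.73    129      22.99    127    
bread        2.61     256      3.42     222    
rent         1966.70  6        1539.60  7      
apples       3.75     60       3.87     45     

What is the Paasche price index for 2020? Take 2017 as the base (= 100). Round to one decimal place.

Paasche price index uses current-period quantities as weights.
ΣP(2020)·Q(2020) = 22.99×127 + 3.42×222 + 1539.60×7 + 3.87×45 = 2919.73 + 759.24 + 10777.2 + 174.15 = 14630.32
ΣP(2017)·Q(2020) = 16.73×127 + 2.61×222 + 1966.70×7 + 3.75×45 = 2124.71 + 579.42 + 13766.9 + 168.75 = 16639.78
Index = 14630.32 / 16639.78 × 100 = 87.9238

87.9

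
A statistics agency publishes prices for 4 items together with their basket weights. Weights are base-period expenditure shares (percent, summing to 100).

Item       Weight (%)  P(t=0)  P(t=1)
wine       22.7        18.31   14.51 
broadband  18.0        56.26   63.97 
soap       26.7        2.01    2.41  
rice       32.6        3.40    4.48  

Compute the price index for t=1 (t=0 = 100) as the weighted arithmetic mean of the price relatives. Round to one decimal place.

wine: 22.7 × (14.51/18.31) = 22.7 × 0.792463 = 17.9889
broadband: 18.0 × (63.97/56.26) = 18.0 × 1.137042 = 20.4668
soap: 26.7 × (2.41/2.01) = 26.7 × 1.199005 = 32.0134
rice: 32.6 × (4.48/3.40) = 32.6 × 1.317647 = 42.9553
Index = Σ wᵢ·(p₁ᵢ/p₀ᵢ) = 17.9889 + 20.4668 + 32.0134 + 42.9553 = 113.4244

113.4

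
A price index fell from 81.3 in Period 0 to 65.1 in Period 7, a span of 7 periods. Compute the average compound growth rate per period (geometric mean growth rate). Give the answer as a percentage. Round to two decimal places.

-3.12%

Growth factor = (65.1/81.3)^(1/7) = (0.800738)^(1/7) = 0.968753
Growth rate = 0.968753 − 1 = -0.031247 = -3.1247%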